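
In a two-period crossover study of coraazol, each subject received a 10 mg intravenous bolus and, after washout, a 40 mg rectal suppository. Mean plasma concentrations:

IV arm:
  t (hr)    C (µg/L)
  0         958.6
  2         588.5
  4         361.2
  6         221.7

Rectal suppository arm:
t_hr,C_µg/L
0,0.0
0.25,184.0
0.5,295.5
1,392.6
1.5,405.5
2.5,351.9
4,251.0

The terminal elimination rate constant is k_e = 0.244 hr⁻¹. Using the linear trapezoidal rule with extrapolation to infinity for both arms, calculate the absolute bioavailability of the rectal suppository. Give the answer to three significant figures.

F = 0.145

Trapezoidal AUC_0→6 (IV):
  [0→2]: (958.6+588.5)/2 × 2 = 1547.1
  [2→4]: (588.5+361.2)/2 × 2 = 949.7
  [4→6]: (361.2+221.7)/2 × 2 = 582.9
  Sum = 3079.7 µg/L·hr
IV tail: 221.7/0.244 = 908.607; AUC_iv,0→∞ = 3079.7 + 908.607 = 3988.307 µg/L·hr
Trapezoidal AUC_0→4 (rectal suppository):
  [0→0.25]: (0.0+184.0)/2 × 0.25 = 23.0
  [0.25→0.5]: (184.0+295.5)/2 × 0.25 = 59.9375
  [0.5→1]: (295.5+392.6)/2 × 0.5 = 172.025
  [1→1.5]: (392.6+405.5)/2 × 0.5 = 199.525
  [1.5→2.5]: (405.5+351.9)/2 × 1 = 378.7
  [2.5→4]: (351.9+251.0)/2 × 1.5 = 452.175
  Sum = 1285.3625 µg/L·hr
rectal suppository tail: 251.0/0.244 = 1028.689; AUC_ev,0→∞ = 1285.3625 + 1028.689 = 2314.0515 µg/L·hr
F = (AUC_ev/D_ev)/(AUC_iv/D_iv) = (2314.0515/40)/(3988.307/10) = 57.8513/398.8307 = 0.1451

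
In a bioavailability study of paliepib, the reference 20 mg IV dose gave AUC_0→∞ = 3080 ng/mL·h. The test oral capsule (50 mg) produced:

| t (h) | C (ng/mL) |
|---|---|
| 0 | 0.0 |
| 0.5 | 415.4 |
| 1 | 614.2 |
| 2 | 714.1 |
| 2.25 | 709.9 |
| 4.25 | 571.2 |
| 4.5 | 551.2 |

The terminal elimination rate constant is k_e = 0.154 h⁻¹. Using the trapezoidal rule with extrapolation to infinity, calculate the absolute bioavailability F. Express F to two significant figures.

Trapezoidal AUC_0→4.5 (oral capsule):
  [0→0.5]: (0.0+415.4)/2 × 0.5 = 103.85
  [0.5→1]: (415.4+614.2)/2 × 0.5 = 257.4
  [1→2]: (614.2+714.1)/2 × 1 = 664.15
  [2→2.25]: (714.1+709.9)/2 × 0.25 = 178.0
  [2.25→4.25]: (709.9+571.2)/2 × 2 = 1281.1
  [4.25→4.5]: (571.2+551.2)/2 × 0.25 = 140.3
  Sum = 2624.8 ng/mL·h
Tail: C_last/k_e = 551.2/0.154 = 3579.221
AUC_0→∞ (oral capsule) = 2624.8 + 3579.221 = 6204.021 ng/mL·h
F = (AUC_ev/D_ev)/(AUC_iv/D_iv) = (6204.021/50)/(3080/20) = 124.08042/154 = 0.8057

F = 0.81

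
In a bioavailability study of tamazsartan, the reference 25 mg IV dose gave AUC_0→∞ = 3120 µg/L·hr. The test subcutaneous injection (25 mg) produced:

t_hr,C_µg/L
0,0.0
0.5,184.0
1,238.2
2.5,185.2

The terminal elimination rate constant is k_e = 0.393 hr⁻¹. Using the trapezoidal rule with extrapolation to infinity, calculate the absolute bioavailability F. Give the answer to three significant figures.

Trapezoidal AUC_0→2.5 (subcutaneous injection):
  [0→0.5]: (0.0+184.0)/2 × 0.5 = 46.0
  [0.5→1]: (184.0+238.2)/2 × 0.5 = 105.55
  [1→2.5]: (238.2+185.2)/2 × 1.5 = 317.55
  Sum = 469.1 µg/L·hr
Tail: C_last/k_e = 185.2/0.393 = 471.247
AUC_0→∞ (subcutaneous injection) = 469.1 + 471.247 = 940.347 µg/L·hr
F = (AUC_ev/D_ev)/(AUC_iv/D_iv) = (940.347/25)/(3120/25) = 37.61388/124.8 = 0.3014

F = 0.301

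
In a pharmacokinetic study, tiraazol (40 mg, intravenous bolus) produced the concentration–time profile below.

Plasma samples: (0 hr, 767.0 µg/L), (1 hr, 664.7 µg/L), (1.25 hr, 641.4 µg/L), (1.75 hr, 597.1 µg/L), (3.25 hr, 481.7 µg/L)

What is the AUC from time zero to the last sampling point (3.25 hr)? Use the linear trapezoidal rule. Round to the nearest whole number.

Trapezoidal AUC_0→3.25:
  [0→1]: (767.0+664.7)/2 × 1 = 715.85
  [1→1.25]: (664.7+641.4)/2 × 0.25 = 163.2625
  [1.25→1.75]: (641.4+597.1)/2 × 0.5 = 309.625
  [1.75→3.25]: (597.1+481.7)/2 × 1.5 = 809.1
  Sum = 1997.8375 µg/L·hr

AUC = 1998 µg/L·hr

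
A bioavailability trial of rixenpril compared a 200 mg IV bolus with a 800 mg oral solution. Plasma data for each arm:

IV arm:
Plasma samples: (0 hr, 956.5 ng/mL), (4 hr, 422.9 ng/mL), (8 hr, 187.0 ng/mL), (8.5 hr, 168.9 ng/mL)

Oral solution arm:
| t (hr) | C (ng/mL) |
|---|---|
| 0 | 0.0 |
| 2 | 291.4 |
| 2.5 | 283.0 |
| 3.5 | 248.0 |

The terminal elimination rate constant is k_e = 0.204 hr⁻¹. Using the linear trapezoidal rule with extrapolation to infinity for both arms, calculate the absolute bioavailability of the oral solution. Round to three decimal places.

F = 0.098

Trapezoidal AUC_0→8.5 (IV):
  [0→4]: (956.5+422.9)/2 × 4 = 2758.8
  [4→8]: (422.9+187.0)/2 × 4 = 1219.8
  [8→8.5]: (187.0+168.9)/2 × 0.5 = 88.975
  Sum = 4067.575 ng/mL·hr
IV tail: 168.9/0.204 = 827.941; AUC_iv,0→∞ = 4067.575 + 827.941 = 4895.516 ng/mL·hr
Trapezoidal AUC_0→3.5 (oral solution):
  [0→2]: (0.0+291.4)/2 × 2 = 291.4
  [2→2.5]: (291.4+283.0)/2 × 0.5 = 143.6
  [2.5→3.5]: (283.0+248.0)/2 × 1 = 265.5
  Sum = 700.5 ng/mL·hr
oral solution tail: 248.0/0.204 = 1215.686; AUC_ev,0→∞ = 700.5 + 1215.686 = 1916.186 ng/mL·hr
F = (AUC_ev/D_ev)/(AUC_iv/D_iv) = (1916.186/800)/(4895.516/200) = 2.3952325/24.47758 = 0.0979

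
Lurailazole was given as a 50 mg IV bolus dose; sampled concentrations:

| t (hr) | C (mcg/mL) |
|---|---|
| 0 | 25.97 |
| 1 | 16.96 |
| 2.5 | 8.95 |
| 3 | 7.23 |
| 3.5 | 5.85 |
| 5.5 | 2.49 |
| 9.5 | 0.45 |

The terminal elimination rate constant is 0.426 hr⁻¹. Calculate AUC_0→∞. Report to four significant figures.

AUC = 63.49 mcg/mL·hr

Trapezoidal AUC_0→9.5:
  [0→1]: (25.97+16.96)/2 × 1 = 21.465
  [1→2.5]: (16.96+8.95)/2 × 1.5 = 19.4325
  [2.5→3]: (8.95+7.23)/2 × 0.5 = 4.045
  [3→3.5]: (7.23+5.85)/2 × 0.5 = 3.27
  [3.5→5.5]: (5.85+2.49)/2 × 2 = 8.34
  [5.5→9.5]: (2.49+0.45)/2 × 4 = 5.88
  Sum = 62.4325 mcg/mL·hr
Extrapolated tail: C_last / k_e = 0.45 / 0.426 = 1.056
AUC_0→∞ = 62.4325 + 1.056 = 63.4885 mcg/mL·hr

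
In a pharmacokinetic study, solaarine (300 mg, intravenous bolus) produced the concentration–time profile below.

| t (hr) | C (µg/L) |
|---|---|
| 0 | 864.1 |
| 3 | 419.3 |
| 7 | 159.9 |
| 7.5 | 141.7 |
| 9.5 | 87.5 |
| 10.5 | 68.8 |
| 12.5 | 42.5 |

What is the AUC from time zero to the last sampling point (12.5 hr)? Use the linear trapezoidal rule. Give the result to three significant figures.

Trapezoidal AUC_0→12.5:
  [0→3]: (864.1+419.3)/2 × 3 = 1925.1
  [3→7]: (419.3+159.9)/2 × 4 = 1158.4
  [7→7.5]: (159.9+141.7)/2 × 0.5 = 75.4
  [7.5→9.5]: (141.7+87.5)/2 × 2 = 229.2
  [9.5→10.5]: (87.5+68.8)/2 × 1 = 78.15
  [10.5→12.5]: (68.8+42.5)/2 × 2 = 111.3
  Sum = 3577.55 µg/L·hr

AUC = 3580 µg/L·hr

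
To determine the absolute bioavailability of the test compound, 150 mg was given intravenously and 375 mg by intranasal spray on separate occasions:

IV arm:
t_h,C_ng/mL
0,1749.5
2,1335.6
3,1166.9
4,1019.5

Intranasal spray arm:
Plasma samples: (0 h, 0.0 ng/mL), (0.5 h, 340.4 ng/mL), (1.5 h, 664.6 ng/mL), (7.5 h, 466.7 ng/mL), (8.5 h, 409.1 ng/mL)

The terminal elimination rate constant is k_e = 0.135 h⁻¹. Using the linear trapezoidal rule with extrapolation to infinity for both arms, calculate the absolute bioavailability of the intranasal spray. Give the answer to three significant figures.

Trapezoidal AUC_0→4 (IV):
  [0→2]: (1749.5+1335.6)/2 × 2 = 3085.1
  [2→3]: (1335.6+1166.9)/2 × 1 = 1251.25
  [3→4]: (1166.9+1019.5)/2 × 1 = 1093.2
  Sum = 5429.55 ng/mL·h
IV tail: 1019.5/0.135 = 7551.852; AUC_iv,0→∞ = 5429.55 + 7551.852 = 12981.402 ng/mL·h
Trapezoidal AUC_0→8.5 (intranasal spray):
  [0→0.5]: (0.0+340.4)/2 × 0.5 = 85.1
  [0.5→1.5]: (340.4+664.6)/2 × 1 = 502.5
  [1.5→7.5]: (664.6+466.7)/2 × 6 = 3393.9
  [7.5→8.5]: (466.7+409.1)/2 × 1 = 437.9
  Sum = 4419.4 ng/mL·h
intranasal spray tail: 409.1/0.135 = 3030.370; AUC_ev,0→∞ = 4419.4 + 3030.370 = 7449.77 ng/mL·h
F = (AUC_ev/D_ev)/(AUC_iv/D_iv) = (7449.77/375)/(12981.402/150) = 19.8661/86.54268 = 0.2296

F = 0.230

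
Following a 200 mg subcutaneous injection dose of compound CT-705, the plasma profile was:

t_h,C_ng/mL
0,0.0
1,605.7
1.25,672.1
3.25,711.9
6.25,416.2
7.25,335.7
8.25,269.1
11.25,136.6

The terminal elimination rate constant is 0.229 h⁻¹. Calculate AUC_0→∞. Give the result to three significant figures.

AUC = 5420 ng/mL·h

Trapezoidal AUC_0→11.25:
  [0→1]: (0.0+605.7)/2 × 1 = 302.85
  [1→1.25]: (605.7+672.1)/2 × 0.25 = 159.725
  [1.25→3.25]: (672.1+711.9)/2 × 2 = 1384.0
  [3.25→6.25]: (711.9+416.2)/2 × 3 = 1692.15
  [6.25→7.25]: (416.2+335.7)/2 × 1 = 375.95
  [7.25→8.25]: (335.7+269.1)/2 × 1 = 302.4
  [8.25→11.25]: (269.1+136.6)/2 × 3 = 608.55
  Sum = 4825.625 ng/mL·h
Extrapolated tail: C_last / k_e = 136.6 / 0.229 = 596.507
AUC_0→∞ = 4825.625 + 596.507 = 5422.132 ng/mL·h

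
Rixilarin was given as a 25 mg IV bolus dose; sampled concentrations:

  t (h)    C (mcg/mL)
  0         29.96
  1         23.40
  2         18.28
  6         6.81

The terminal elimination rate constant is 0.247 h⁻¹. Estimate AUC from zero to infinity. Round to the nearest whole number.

Trapezoidal AUC_0→6:
  [0→1]: (29.96+23.40)/2 × 1 = 26.68
  [1→2]: (23.40+18.28)/2 × 1 = 20.84
  [2→6]: (18.28+6.81)/2 × 4 = 50.18
  Sum = 97.7 mcg/mL·h
Extrapolated tail: C_last / k_e = 6.81 / 0.247 = 27.571
AUC_0→∞ = 97.7 + 27.571 = 125.271 mcg/mL·h

AUC = 125 mcg/mL·h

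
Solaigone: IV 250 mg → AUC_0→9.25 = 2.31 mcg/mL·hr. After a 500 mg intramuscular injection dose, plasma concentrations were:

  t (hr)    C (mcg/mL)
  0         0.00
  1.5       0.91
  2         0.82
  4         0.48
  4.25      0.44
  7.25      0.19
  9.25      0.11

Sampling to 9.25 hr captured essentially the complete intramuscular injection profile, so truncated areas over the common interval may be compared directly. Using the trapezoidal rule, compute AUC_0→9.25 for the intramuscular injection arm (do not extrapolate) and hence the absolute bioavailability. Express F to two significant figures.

Trapezoidal AUC_0→9.25 (intramuscular injection):
  [0→1.5]: (0.00+0.91)/2 × 1.5 = 0.6825
  [1.5→2]: (0.91+0.82)/2 × 0.5 = 0.4325
  [2→4]: (0.82+0.48)/2 × 2 = 1.3
  [4→4.25]: (0.48+0.44)/2 × 0.25 = 0.115
  [4.25→7.25]: (0.44+0.19)/2 × 3 = 0.945
  [7.25→9.25]: (0.19+0.11)/2 × 2 = 0.3
  Sum = 3.775 mcg/mL·hr
F = (AUC_ev/D_ev)/(AUC_iv/D_iv) = (3.775/500)/(2.31/250) = 0.00755/0.00924 = 0.8171

F = 0.82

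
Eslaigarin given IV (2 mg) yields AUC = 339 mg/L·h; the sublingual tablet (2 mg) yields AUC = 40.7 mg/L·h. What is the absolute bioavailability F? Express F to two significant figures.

F = (AUC_ev / D_ev) / (AUC_iv / D_iv)
  = (40.7/2) / (339/2)
  = 20.35 / 169.5 = 0.1201

F = 0.12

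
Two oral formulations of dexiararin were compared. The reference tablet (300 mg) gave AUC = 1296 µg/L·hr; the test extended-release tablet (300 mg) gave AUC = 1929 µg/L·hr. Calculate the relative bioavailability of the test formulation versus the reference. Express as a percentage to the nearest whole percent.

F_rel = 149%

F_rel = (AUC_test/D_test) / (AUC_ref/D_ref)
      = (1929/300) / (1296/300)
      = 6.43 / 4.32 = 1.4884 = 148.84%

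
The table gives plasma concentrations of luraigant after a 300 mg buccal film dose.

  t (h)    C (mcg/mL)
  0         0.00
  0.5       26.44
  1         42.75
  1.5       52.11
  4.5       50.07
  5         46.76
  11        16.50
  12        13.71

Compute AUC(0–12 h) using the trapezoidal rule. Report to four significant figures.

AUC = 430.0 mcg/mL·h

Trapezoidal AUC_0→12:
  [0→0.5]: (0.00+26.44)/2 × 0.5 = 6.61
  [0.5→1]: (26.44+42.75)/2 × 0.5 = 17.2975
  [1→1.5]: (42.75+52.11)/2 × 0.5 = 23.715
  [1.5→4.5]: (52.11+50.07)/2 × 3 = 153.27
  [4.5→5]: (50.07+46.76)/2 × 0.5 = 24.2075
  [5→11]: (46.76+16.50)/2 × 6 = 189.78
  [11→12]: (16.50+13.71)/2 × 1 = 15.105
  Sum = 429.985 mcg/mL·h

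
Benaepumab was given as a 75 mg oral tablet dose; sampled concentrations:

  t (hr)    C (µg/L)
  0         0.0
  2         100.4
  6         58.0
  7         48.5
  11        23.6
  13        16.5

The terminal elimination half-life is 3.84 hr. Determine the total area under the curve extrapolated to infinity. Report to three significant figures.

AUC = 746 µg/L·hr

Trapezoidal AUC_0→13:
  [0→2]: (0.0+100.4)/2 × 2 = 100.4
  [2→6]: (100.4+58.0)/2 × 4 = 316.8
  [6→7]: (58.0+48.5)/2 × 1 = 53.25
  [7→11]: (48.5+23.6)/2 × 4 = 144.2
  [11→13]: (23.6+16.5)/2 × 2 = 40.1
  Sum = 654.75 µg/L·hr
k_e = ln2 / t½ = 0.693147 / 3.84 = 0.1805 hr^-1
Extrapolated tail: C_last / k_e = 16.5 / 0.1805 = 91.413
AUC_0→∞ = 654.75 + 91.413 = 746.163 µg/L·hr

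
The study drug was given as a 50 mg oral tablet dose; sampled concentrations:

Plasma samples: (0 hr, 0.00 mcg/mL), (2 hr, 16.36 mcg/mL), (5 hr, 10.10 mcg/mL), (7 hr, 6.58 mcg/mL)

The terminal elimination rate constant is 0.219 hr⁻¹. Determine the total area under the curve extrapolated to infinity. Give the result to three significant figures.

AUC = 103 mcg/mL·hr

Trapezoidal AUC_0→7:
  [0→2]: (0.00+16.36)/2 × 2 = 16.36
  [2→5]: (16.36+10.10)/2 × 3 = 39.69
  [5→7]: (10.10+6.58)/2 × 2 = 16.68
  Sum = 72.73 mcg/mL·hr
Extrapolated tail: C_last / k_e = 6.58 / 0.219 = 30.046
AUC_0→∞ = 72.73 + 30.046 = 102.776 mcg/mL·hr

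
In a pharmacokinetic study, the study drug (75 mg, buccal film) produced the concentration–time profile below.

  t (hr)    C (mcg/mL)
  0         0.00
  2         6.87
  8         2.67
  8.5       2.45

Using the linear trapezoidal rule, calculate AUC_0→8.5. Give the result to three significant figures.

AUC = 36.8 mcg/mL·hr

Trapezoidal AUC_0→8.5:
  [0→2]: (0.00+6.87)/2 × 2 = 6.87
  [2→8]: (6.87+2.67)/2 × 6 = 28.62
  [8→8.5]: (2.67+2.45)/2 × 0.5 = 1.28
  Sum = 36.77 mcg/mL·hr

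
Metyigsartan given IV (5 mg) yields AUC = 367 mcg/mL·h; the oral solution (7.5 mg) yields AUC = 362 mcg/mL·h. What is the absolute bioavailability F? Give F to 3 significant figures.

F = (AUC_ev / D_ev) / (AUC_iv / D_iv)
  = (362/7.5) / (367/5)
  = 48.2667 / 73.4 = 0.6576

F = 0.658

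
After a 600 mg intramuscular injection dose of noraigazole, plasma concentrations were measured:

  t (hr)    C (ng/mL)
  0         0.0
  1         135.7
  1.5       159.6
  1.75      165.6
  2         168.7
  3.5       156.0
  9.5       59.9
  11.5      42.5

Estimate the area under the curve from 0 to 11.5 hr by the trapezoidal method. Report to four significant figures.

AUC = 1218 ng/mL·hr

Trapezoidal AUC_0→11.5:
  [0→1]: (0.0+135.7)/2 × 1 = 67.85
  [1→1.5]: (135.7+159.6)/2 × 0.5 = 73.825
  [1.5→1.75]: (159.6+165.6)/2 × 0.25 = 40.65
  [1.75→2]: (165.6+168.7)/2 × 0.25 = 41.7875
  [2→3.5]: (168.7+156.0)/2 × 1.5 = 243.525
  [3.5→9.5]: (156.0+59.9)/2 × 6 = 647.7
  [9.5→11.5]: (59.9+42.5)/2 × 2 = 102.4
  Sum = 1217.7375 ng/mL·hr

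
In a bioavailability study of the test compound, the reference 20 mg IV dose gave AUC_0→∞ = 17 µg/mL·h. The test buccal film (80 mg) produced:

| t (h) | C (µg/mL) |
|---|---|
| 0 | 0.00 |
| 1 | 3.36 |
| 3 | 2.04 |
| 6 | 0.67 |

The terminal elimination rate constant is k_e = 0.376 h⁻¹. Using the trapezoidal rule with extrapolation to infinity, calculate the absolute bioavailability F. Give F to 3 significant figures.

Trapezoidal AUC_0→6 (buccal film):
  [0→1]: (0.00+3.36)/2 × 1 = 1.68
  [1→3]: (3.36+2.04)/2 × 2 = 5.4
  [3→6]: (2.04+0.67)/2 × 3 = 4.065
  Sum = 11.145 µg/mL·h
Tail: C_last/k_e = 0.67/0.376 = 1.782
AUC_0→∞ (buccal film) = 11.145 + 1.782 = 12.927 µg/mL·h
F = (AUC_ev/D_ev)/(AUC_iv/D_iv) = (12.927/80)/(17/20) = 0.1615875/0.85 = 0.1901

F = 0.190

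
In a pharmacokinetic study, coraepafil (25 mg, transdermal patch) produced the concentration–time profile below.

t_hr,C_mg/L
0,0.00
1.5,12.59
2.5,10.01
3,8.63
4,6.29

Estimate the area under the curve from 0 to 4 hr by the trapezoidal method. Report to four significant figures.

Trapezoidal AUC_0→4:
  [0→1.5]: (0.00+12.59)/2 × 1.5 = 9.4425
  [1.5→2.5]: (12.59+10.01)/2 × 1 = 11.3
  [2.5→3]: (10.01+8.63)/2 × 0.5 = 4.66
  [3→4]: (8.63+6.29)/2 × 1 = 7.46
  Sum = 32.8625 mg/L·hr

AUC = 32.86 mg/L·hr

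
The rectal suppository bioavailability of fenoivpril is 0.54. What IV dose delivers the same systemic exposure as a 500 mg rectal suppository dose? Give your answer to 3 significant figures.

D_iv = 270 mg

Systemic exposure from an extravascular dose = F × D_ev, so the equivalent IV dose is F × D_ev.
D_iv = F × D_ev = 0.54 × 500 = 270 mg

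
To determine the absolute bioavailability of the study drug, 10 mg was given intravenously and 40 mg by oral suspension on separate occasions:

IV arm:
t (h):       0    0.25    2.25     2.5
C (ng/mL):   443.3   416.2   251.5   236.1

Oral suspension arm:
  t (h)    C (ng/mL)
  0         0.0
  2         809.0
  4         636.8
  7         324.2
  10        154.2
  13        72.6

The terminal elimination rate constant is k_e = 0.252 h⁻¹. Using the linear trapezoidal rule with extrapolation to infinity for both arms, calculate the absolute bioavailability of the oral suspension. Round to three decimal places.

Trapezoidal AUC_0→2.5 (IV):
  [0→0.25]: (443.3+416.2)/2 × 0.25 = 107.4375
  [0.25→2.25]: (416.2+251.5)/2 × 2 = 667.7
  [2.25→2.5]: (251.5+236.1)/2 × 0.25 = 60.95
  Sum = 836.0875 ng/mL·h
IV tail: 236.1/0.252 = 936.905; AUC_iv,0→∞ = 836.0875 + 936.905 = 1772.9925 ng/mL·h
Trapezoidal AUC_0→13 (oral suspension):
  [0→2]: (0.0+809.0)/2 × 2 = 809.0
  [2→4]: (809.0+636.8)/2 × 2 = 1445.8
  [4→7]: (636.8+324.2)/2 × 3 = 1441.5
  [7→10]: (324.2+154.2)/2 × 3 = 717.6
  [10→13]: (154.2+72.6)/2 × 3 = 340.2
  Sum = 4754.1 ng/mL·h
oral suspension tail: 72.6/0.252 = 288.095; AUC_ev,0→∞ = 4754.1 + 288.095 = 5042.195 ng/mL·h
F = (AUC_ev/D_ev)/(AUC_iv/D_iv) = (5042.195/40)/(1772.9925/10) = 126.055/177.29925 = 0.7110

F = 0.711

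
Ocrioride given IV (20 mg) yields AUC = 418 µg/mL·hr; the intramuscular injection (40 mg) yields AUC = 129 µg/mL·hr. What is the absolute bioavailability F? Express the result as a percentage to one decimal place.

F = 15.4%

F = (AUC_ev / D_ev) / (AUC_iv / D_iv)
  = (129/40) / (418/20)
  = 3.225 / 20.9 = 0.1543
  = 15.43%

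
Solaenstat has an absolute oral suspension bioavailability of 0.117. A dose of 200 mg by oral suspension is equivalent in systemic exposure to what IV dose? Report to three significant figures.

Systemic exposure from an extravascular dose = F × D_ev, so the equivalent IV dose is F × D_ev.
D_iv = F × D_ev = 0.117 × 200 = 23.4 mg

D_iv = 23.4 mg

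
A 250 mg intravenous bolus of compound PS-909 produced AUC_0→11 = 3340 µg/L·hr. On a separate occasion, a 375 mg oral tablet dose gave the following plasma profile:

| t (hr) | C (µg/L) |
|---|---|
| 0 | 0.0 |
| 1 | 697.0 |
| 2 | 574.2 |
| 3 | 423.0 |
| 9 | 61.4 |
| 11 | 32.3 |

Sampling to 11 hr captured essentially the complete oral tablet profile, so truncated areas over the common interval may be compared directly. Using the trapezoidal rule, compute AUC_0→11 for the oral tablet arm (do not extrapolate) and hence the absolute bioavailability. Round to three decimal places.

F = 0.605

Trapezoidal AUC_0→11 (oral tablet):
  [0→1]: (0.0+697.0)/2 × 1 = 348.5
  [1→2]: (697.0+574.2)/2 × 1 = 635.6
  [2→3]: (574.2+423.0)/2 × 1 = 498.6
  [3→9]: (423.0+61.4)/2 × 6 = 1453.2
  [9→11]: (61.4+32.3)/2 × 2 = 93.7
  Sum = 3029.6 µg/L·hr
F = (AUC_ev/D_ev)/(AUC_iv/D_iv) = (3029.6/375)/(3340/250) = 8.07893/13.36 = 0.6047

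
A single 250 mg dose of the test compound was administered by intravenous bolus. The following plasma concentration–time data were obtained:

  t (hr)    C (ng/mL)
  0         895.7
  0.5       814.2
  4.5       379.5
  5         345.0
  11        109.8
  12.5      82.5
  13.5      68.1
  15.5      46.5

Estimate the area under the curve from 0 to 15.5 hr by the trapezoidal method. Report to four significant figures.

Trapezoidal AUC_0→15.5:
  [0→0.5]: (895.7+814.2)/2 × 0.5 = 427.475
  [0.5→4.5]: (814.2+379.5)/2 × 4 = 2387.4
  [4.5→5]: (379.5+345.0)/2 × 0.5 = 181.125
  [5→11]: (345.0+109.8)/2 × 6 = 1364.4
  [11→12.5]: (109.8+82.5)/2 × 1.5 = 144.225
  [12.5→13.5]: (82.5+68.1)/2 × 1 = 75.3
  [13.5→15.5]: (68.1+46.5)/2 × 2 = 114.6
  Sum = 4694.525 ng/mL·hr

AUC = 4695 ng/mL·hr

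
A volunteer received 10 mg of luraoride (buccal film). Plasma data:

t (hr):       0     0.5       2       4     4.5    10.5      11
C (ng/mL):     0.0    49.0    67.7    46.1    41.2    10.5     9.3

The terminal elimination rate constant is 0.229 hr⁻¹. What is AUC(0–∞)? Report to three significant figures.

AUC = 436 ng/mL·hr

Trapezoidal AUC_0→11:
  [0→0.5]: (0.0+49.0)/2 × 0.5 = 12.25
  [0.5→2]: (49.0+67.7)/2 × 1.5 = 87.525
  [2→4]: (67.7+46.1)/2 × 2 = 113.8
  [4→4.5]: (46.1+41.2)/2 × 0.5 = 21.825
  [4.5→10.5]: (41.2+10.5)/2 × 6 = 155.1
  [10.5→11]: (10.5+9.3)/2 × 0.5 = 4.95
  Sum = 395.45 ng/mL·hr
Extrapolated tail: C_last / k_e = 9.3 / 0.229 = 40.611
AUC_0→∞ = 395.45 + 40.611 = 436.061 ng/mL·hr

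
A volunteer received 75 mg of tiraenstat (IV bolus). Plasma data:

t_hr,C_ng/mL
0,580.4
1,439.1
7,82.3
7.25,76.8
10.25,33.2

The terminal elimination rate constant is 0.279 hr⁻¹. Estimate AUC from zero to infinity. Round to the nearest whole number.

AUC = 2378 ng/mL·hr

Trapezoidal AUC_0→10.25:
  [0→1]: (580.4+439.1)/2 × 1 = 509.75
  [1→7]: (439.1+82.3)/2 × 6 = 1564.2
  [7→7.25]: (82.3+76.8)/2 × 0.25 = 19.8875
  [7.25→10.25]: (76.8+33.2)/2 × 3 = 165.0
  Sum = 2258.8375 ng/mL·hr
Extrapolated tail: C_last / k_e = 33.2 / 0.279 = 118.996
AUC_0→∞ = 2258.8375 + 118.996 = 2377.8335 ng/mL·hr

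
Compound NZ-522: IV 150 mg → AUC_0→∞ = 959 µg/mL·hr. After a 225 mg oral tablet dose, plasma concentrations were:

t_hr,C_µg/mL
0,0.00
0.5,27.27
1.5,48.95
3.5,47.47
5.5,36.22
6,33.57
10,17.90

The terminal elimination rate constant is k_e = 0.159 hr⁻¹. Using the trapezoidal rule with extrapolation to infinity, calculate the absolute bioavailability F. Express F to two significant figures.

Trapezoidal AUC_0→10 (oral tablet):
  [0→0.5]: (0.00+27.27)/2 × 0.5 = 6.8175
  [0.5→1.5]: (27.27+48.95)/2 × 1 = 38.11
  [1.5→3.5]: (48.95+47.47)/2 × 2 = 96.42
  [3.5→5.5]: (47.47+36.22)/2 × 2 = 83.69
  [5.5→6]: (36.22+33.57)/2 × 0.5 = 17.4475
  [6→10]: (33.57+17.90)/2 × 4 = 102.94
  Sum = 345.425 µg/mL·hr
Tail: C_last/k_e = 17.90/0.159 = 112.579
AUC_0→∞ (oral tablet) = 345.425 + 112.579 = 458.004 µg/mL·hr
F = (AUC_ev/D_ev)/(AUC_iv/D_iv) = (458.004/225)/(959/150) = 2.03557/6.39333 = 0.3184

F = 0.32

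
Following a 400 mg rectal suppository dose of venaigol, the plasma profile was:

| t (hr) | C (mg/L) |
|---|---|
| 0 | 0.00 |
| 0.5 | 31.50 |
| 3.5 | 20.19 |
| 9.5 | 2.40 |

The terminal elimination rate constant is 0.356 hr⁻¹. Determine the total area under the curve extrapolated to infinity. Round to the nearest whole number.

Trapezoidal AUC_0→9.5:
  [0→0.5]: (0.00+31.50)/2 × 0.5 = 7.875
  [0.5→3.5]: (31.50+20.19)/2 × 3 = 77.535
  [3.5→9.5]: (20.19+2.40)/2 × 6 = 67.77
  Sum = 153.18 mg/L·hr
Extrapolated tail: C_last / k_e = 2.40 / 0.356 = 6.742
AUC_0→∞ = 153.18 + 6.742 = 159.922 mg/L·hr

AUC = 160 mg/L·hr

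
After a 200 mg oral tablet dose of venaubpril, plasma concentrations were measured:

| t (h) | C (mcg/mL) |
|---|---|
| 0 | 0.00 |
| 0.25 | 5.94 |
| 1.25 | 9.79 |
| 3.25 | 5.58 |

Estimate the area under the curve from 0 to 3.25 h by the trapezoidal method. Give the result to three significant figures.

AUC = 24.0 mcg/mL·h

Trapezoidal AUC_0→3.25:
  [0→0.25]: (0.00+5.94)/2 × 0.25 = 0.7425
  [0.25→1.25]: (5.94+9.79)/2 × 1 = 7.865
  [1.25→3.25]: (9.79+5.58)/2 × 2 = 15.37
  Sum = 23.9775 mcg/mL·h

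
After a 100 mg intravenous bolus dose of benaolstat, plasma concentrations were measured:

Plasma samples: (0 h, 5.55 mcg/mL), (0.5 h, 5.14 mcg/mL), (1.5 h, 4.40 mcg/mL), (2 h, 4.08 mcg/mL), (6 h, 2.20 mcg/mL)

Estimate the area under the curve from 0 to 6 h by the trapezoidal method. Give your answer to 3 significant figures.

AUC = 22.1 mcg/mL·h

Trapezoidal AUC_0→6:
  [0→0.5]: (5.55+5.14)/2 × 0.5 = 2.6725
  [0.5→1.5]: (5.14+4.40)/2 × 1 = 4.77
  [1.5→2]: (4.40+4.08)/2 × 0.5 = 2.12
  [2→6]: (4.08+2.20)/2 × 4 = 12.56
  Sum = 22.1225 mcg/mL·h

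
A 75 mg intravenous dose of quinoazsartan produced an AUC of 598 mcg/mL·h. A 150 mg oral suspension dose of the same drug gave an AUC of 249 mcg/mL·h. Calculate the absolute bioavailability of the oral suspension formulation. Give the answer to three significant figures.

F = 0.208

F = (AUC_ev / D_ev) / (AUC_iv / D_iv)
  = (249/150) / (598/75)
  = 1.66 / 7.97333 = 0.2082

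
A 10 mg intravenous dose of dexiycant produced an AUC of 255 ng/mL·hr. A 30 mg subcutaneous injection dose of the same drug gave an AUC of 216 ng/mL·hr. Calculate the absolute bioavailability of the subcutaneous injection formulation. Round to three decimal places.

F = (AUC_ev / D_ev) / (AUC_iv / D_iv)
  = (216/30) / (255/10)
  = 7.2 / 25.5 = 0.2824

F = 0.282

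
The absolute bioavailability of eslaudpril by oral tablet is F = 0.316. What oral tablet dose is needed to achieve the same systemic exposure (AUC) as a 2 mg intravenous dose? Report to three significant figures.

D_oral = 6.33 mg

For equal systemic exposure: F × D_ev = D_iv
D_ev = D_iv / F = 2 / 0.316 = 6.32911 mg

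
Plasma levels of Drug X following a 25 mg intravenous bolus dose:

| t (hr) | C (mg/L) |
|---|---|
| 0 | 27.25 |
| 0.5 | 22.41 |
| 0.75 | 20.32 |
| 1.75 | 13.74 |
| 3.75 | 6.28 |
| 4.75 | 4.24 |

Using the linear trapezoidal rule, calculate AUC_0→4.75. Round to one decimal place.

AUC = 60.1 mg/L·hr

Trapezoidal AUC_0→4.75:
  [0→0.5]: (27.25+22.41)/2 × 0.5 = 12.415
  [0.5→0.75]: (22.41+20.32)/2 × 0.25 = 5.34125
  [0.75→1.75]: (20.32+13.74)/2 × 1 = 17.03
  [1.75→3.75]: (13.74+6.28)/2 × 2 = 20.02
  [3.75→4.75]: (6.28+4.24)/2 × 1 = 5.26
  Sum = 60.06625 mg/L·hr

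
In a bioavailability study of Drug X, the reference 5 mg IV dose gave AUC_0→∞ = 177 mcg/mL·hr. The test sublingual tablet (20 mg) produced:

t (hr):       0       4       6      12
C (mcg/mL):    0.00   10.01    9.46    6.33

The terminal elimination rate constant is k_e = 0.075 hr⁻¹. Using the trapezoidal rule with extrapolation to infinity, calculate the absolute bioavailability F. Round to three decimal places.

Trapezoidal AUC_0→12 (sublingual tablet):
  [0→4]: (0.00+10.01)/2 × 4 = 20.02
  [4→6]: (10.01+9.46)/2 × 2 = 19.47
  [6→12]: (9.46+6.33)/2 × 6 = 47.37
  Sum = 86.86 mcg/mL·hr
Tail: C_last/k_e = 6.33/0.075 = 84.400
AUC_0→∞ (sublingual tablet) = 86.86 + 84.400 = 171.26 mcg/mL·hr
F = (AUC_ev/D_ev)/(AUC_iv/D_iv) = (171.26/20)/(177/5) = 8.563/35.4 = 0.2419

F = 0.242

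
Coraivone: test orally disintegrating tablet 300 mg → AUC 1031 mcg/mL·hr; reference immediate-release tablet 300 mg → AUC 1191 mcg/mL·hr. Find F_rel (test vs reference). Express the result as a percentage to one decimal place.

F_rel = (AUC_test/D_test) / (AUC_ref/D_ref)
      = (1031/300) / (1191/300)
      = 3.43667 / 3.97 = 0.8657 = 86.57%

F_rel = 86.6%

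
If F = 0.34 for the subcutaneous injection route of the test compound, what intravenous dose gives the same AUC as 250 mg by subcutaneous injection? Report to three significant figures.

D_iv = 85.0 mg

Systemic exposure from an extravascular dose = F × D_ev, so the equivalent IV dose is F × D_ev.
D_iv = F × D_ev = 0.34 × 250 = 85 mg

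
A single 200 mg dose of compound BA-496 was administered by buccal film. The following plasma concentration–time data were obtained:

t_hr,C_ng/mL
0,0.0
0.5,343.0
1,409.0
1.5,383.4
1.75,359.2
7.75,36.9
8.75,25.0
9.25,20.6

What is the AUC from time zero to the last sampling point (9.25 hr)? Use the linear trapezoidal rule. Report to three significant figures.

Trapezoidal AUC_0→9.25:
  [0→0.5]: (0.0+343.0)/2 × 0.5 = 85.75
  [0.5→1]: (343.0+409.0)/2 × 0.5 = 188.0
  [1→1.5]: (409.0+383.4)/2 × 0.5 = 198.1
  [1.5→1.75]: (383.4+359.2)/2 × 0.25 = 92.825
  [1.75→7.75]: (359.2+36.9)/2 × 6 = 1188.3
  [7.75→8.75]: (36.9+25.0)/2 × 1 = 30.95
  [8.75→9.25]: (25.0+20.6)/2 × 0.5 = 11.4
  Sum = 1795.325 ng/mL·hr

AUC = 1800 ng/mL·hr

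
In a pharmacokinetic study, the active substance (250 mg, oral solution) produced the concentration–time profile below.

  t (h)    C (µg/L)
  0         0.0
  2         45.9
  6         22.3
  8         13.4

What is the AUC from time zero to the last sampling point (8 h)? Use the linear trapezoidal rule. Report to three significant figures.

Trapezoidal AUC_0→8:
  [0→2]: (0.0+45.9)/2 × 2 = 45.9
  [2→6]: (45.9+22.3)/2 × 4 = 136.4
  [6→8]: (22.3+13.4)/2 × 2 = 35.7
  Sum = 218.0 µg/L·h

AUC = 218 µg/L·h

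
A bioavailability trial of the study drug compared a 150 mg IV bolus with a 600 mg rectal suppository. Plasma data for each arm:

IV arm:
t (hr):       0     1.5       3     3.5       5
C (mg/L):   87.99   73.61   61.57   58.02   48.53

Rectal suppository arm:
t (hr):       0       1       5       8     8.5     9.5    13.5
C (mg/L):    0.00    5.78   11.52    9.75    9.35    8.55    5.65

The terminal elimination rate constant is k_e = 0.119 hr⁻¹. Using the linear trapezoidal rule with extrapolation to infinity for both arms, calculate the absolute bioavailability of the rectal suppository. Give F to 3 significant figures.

F = 0.0537

Trapezoidal AUC_0→5 (IV):
  [0→1.5]: (87.99+73.61)/2 × 1.5 = 121.2
  [1.5→3]: (73.61+61.57)/2 × 1.5 = 101.385
  [3→3.5]: (61.57+58.02)/2 × 0.5 = 29.8975
  [3.5→5]: (58.02+48.53)/2 × 1.5 = 79.9125
  Sum = 332.395 mg/L·hr
IV tail: 48.53/0.119 = 407.815; AUC_iv,0→∞ = 332.395 + 407.815 = 740.21 mg/L·hr
Trapezoidal AUC_0→13.5 (rectal suppository):
  [0→1]: (0.00+5.78)/2 × 1 = 2.89
  [1→5]: (5.78+11.52)/2 × 4 = 34.6
  [5→8]: (11.52+9.75)/2 × 3 = 31.905
  [8→8.5]: (9.75+9.35)/2 × 0.5 = 4.775
  [8.5→9.5]: (9.35+8.55)/2 × 1 = 8.95
  [9.5→13.5]: (8.55+5.65)/2 × 4 = 28.4
  Sum = 111.52 mg/L·hr
rectal suppository tail: 5.65/0.119 = 47.479; AUC_ev,0→∞ = 111.52 + 47.479 = 158.999 mg/L·hr
F = (AUC_ev/D_ev)/(AUC_iv/D_iv) = (158.999/600)/(740.21/150) = 0.264998/4.93473 = 0.0537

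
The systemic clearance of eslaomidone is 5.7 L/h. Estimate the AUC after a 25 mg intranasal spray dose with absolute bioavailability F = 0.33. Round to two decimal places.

AUC_0→∞ = F × Dose / CL
        = 0.33 × 25 / 5.7 = 1.44737 mg/L·h

AUC = 1.45 mg/L·h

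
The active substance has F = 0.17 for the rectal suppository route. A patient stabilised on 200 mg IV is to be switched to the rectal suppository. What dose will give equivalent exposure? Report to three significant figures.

For equal systemic exposure: F × D_ev = D_iv
D_ev = D_iv / F = 200 / 0.17 = 1176.47 mg

D_rectal = 1180 mg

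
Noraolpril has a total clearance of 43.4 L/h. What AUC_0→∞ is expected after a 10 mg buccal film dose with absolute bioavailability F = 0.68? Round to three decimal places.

AUC = 0.157 mg/L·h

AUC_0→∞ = F × Dose / CL
        = 0.68 × 10 / 43.4 = 0.156682 mg/L·h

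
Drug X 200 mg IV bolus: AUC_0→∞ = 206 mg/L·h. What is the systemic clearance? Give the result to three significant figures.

CL = 0.971 L/h

CL = Dose_iv / AUC_0→∞
   = 200 / 206 = 0.970874 L/h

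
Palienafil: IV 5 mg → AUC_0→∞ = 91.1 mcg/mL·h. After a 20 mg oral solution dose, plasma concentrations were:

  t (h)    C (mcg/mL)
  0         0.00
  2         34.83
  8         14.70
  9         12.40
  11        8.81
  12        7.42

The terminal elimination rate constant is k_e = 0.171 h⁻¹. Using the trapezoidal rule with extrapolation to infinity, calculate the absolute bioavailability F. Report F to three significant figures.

Trapezoidal AUC_0→12 (oral solution):
  [0→2]: (0.00+34.83)/2 × 2 = 34.83
  [2→8]: (34.83+14.70)/2 × 6 = 148.59
  [8→9]: (14.70+12.40)/2 × 1 = 13.55
  [9→11]: (12.40+8.81)/2 × 2 = 21.21
  [11→12]: (8.81+7.42)/2 × 1 = 8.115
  Sum = 226.295 mcg/mL·h
Tail: C_last/k_e = 7.42/0.171 = 43.392
AUC_0→∞ (oral solution) = 226.295 + 43.392 = 269.687 mcg/mL·h
F = (AUC_ev/D_ev)/(AUC_iv/D_iv) = (269.687/20)/(91.1/5) = 13.48435/18.22 = 0.7401

F = 0.740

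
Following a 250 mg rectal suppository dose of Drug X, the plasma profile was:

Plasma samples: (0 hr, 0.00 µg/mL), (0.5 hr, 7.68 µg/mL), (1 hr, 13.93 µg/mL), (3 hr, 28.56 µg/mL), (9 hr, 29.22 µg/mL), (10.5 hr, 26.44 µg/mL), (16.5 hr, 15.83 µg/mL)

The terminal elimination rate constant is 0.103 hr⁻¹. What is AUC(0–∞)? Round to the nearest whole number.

Trapezoidal AUC_0→16.5:
  [0→0.5]: (0.00+7.68)/2 × 0.5 = 1.92
  [0.5→1]: (7.68+13.93)/2 × 0.5 = 5.4025
  [1→3]: (13.93+28.56)/2 × 2 = 42.49
  [3→9]: (28.56+29.22)/2 × 6 = 173.34
  [9→10.5]: (29.22+26.44)/2 × 1.5 = 41.745
  [10.5→16.5]: (26.44+15.83)/2 × 6 = 126.81
  Sum = 391.7075 µg/mL·hr
Extrapolated tail: C_last / k_e = 15.83 / 0.103 = 153.689
AUC_0→∞ = 391.7075 + 153.689 = 545.3965 µg/mL·hr

AUC = 545 µg/mL·hr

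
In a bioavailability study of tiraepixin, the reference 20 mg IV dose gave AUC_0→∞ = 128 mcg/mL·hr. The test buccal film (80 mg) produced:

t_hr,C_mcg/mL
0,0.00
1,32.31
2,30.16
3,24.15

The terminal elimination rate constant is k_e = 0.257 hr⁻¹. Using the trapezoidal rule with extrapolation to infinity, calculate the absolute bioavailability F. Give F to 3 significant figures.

F = 0.329

Trapezoidal AUC_0→3 (buccal film):
  [0→1]: (0.00+32.31)/2 × 1 = 16.155
  [1→2]: (32.31+30.16)/2 × 1 = 31.235
  [2→3]: (30.16+24.15)/2 × 1 = 27.155
  Sum = 74.545 mcg/mL·hr
Tail: C_last/k_e = 24.15/0.257 = 93.969
AUC_0→∞ (buccal film) = 74.545 + 93.969 = 168.514 mcg/mL·hr
F = (AUC_ev/D_ev)/(AUC_iv/D_iv) = (168.514/80)/(128/20) = 2.106425/6.4 = 0.3291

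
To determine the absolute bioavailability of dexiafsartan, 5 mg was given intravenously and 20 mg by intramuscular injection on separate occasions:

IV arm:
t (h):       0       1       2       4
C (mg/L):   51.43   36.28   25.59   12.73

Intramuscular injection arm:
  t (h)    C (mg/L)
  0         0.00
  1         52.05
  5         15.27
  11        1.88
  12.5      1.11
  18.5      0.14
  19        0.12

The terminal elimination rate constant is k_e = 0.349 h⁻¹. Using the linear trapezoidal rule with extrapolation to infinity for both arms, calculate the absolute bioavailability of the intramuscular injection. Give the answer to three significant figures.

F = 0.365

Trapezoidal AUC_0→4 (IV):
  [0→1]: (51.43+36.28)/2 × 1 = 43.855
  [1→2]: (36.28+25.59)/2 × 1 = 30.935
  [2→4]: (25.59+12.73)/2 × 2 = 38.32
  Sum = 113.11 mg/L·h
IV tail: 12.73/0.349 = 36.476; AUC_iv,0→∞ = 113.11 + 36.476 = 149.586 mg/L·h
Trapezoidal AUC_0→19 (intramuscular injection):
  [0→1]: (0.00+52.05)/2 × 1 = 26.025
  [1→5]: (52.05+15.27)/2 × 4 = 134.64
  [5→11]: (15.27+1.88)/2 × 6 = 51.45
  [11→12.5]: (1.88+1.11)/2 × 1.5 = 2.2425
  [12.5→18.5]: (1.11+0.14)/2 × 6 = 3.75
  [18.5→19]: (0.14+0.12)/2 × 0.5 = 0.065
  Sum = 218.1725 mg/L·h
intramuscular injection tail: 0.12/0.349 = 0.344; AUC_ev,0→∞ = 218.1725 + 0.344 = 218.5165 mg/L·h
F = (AUC_ev/D_ev)/(AUC_iv/D_iv) = (218.5165/20)/(149.586/5) = 10.925825/29.9172 = 0.3652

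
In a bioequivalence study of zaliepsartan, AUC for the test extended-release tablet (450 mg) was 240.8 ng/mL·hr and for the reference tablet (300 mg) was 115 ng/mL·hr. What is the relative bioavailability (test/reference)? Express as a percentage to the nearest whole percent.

F_rel = (AUC_test/D_test) / (AUC_ref/D_ref)
      = (240.8/450) / (115/300)
      = 0.535111 / 0.383333 = 1.3959 = 139.59%

F_rel = 140%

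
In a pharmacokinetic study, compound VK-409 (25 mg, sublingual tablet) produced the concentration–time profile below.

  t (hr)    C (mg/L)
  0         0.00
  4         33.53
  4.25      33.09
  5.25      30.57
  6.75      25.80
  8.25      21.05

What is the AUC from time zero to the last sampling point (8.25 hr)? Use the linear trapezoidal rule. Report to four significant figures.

AUC = 184.6 mg/L·hr

Trapezoidal AUC_0→8.25:
  [0→4]: (0.00+33.53)/2 × 4 = 67.06
  [4→4.25]: (33.53+33.09)/2 × 0.25 = 8.3275
  [4.25→5.25]: (33.09+30.57)/2 × 1 = 31.83
  [5.25→6.75]: (30.57+25.80)/2 × 1.5 = 42.2775
  [6.75→8.25]: (25.80+21.05)/2 × 1.5 = 35.1375
  Sum = 184.6325 mg/L·hr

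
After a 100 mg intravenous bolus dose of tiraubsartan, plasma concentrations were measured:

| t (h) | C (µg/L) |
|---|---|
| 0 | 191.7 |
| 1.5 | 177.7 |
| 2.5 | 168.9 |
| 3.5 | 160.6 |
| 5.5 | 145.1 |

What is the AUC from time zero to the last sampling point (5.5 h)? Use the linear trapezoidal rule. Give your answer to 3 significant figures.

Trapezoidal AUC_0→5.5:
  [0→1.5]: (191.7+177.7)/2 × 1.5 = 277.05
  [1.5→2.5]: (177.7+168.9)/2 × 1 = 173.3
  [2.5→3.5]: (168.9+160.6)/2 × 1 = 164.75
  [3.5→5.5]: (160.6+145.1)/2 × 2 = 305.7
  Sum = 920.8 µg/L·h

AUC = 921 µg/L·h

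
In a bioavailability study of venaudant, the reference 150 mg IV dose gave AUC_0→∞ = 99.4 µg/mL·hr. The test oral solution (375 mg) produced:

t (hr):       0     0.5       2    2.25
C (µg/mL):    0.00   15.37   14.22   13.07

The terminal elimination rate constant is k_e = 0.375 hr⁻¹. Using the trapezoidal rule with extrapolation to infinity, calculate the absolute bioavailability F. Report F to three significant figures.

Trapezoidal AUC_0→2.25 (oral solution):
  [0→0.5]: (0.00+15.37)/2 × 0.5 = 3.8425
  [0.5→2]: (15.37+14.22)/2 × 1.5 = 22.1925
  [2→2.25]: (14.22+13.07)/2 × 0.25 = 3.41125
  Sum = 29.44625 µg/mL·hr
Tail: C_last/k_e = 13.07/0.375 = 34.853
AUC_0→∞ (oral solution) = 29.44625 + 34.853 = 64.29925 µg/mL·hr
F = (AUC_ev/D_ev)/(AUC_iv/D_iv) = (64.29925/375)/(99.4/150) = 0.171465/0.662667 = 0.2587

F = 0.259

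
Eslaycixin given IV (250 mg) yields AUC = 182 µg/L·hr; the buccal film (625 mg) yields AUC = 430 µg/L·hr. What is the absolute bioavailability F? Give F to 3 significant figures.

F = 0.945

F = (AUC_ev / D_ev) / (AUC_iv / D_iv)
  = (430/625) / (182/250)
  = 0.688 / 0.728 = 0.9451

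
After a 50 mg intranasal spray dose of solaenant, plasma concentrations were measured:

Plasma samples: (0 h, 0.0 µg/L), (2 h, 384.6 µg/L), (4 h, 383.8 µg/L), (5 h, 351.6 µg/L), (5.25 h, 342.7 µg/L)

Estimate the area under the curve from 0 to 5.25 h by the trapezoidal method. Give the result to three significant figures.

Trapezoidal AUC_0→5.25:
  [0→2]: (0.0+384.6)/2 × 2 = 384.6
  [2→4]: (384.6+383.8)/2 × 2 = 768.4
  [4→5]: (383.8+351.6)/2 × 1 = 367.7
  [5→5.25]: (351.6+342.7)/2 × 0.25 = 86.7875
  Sum = 1607.4875 µg/L·h

AUC = 1610 µg/L·h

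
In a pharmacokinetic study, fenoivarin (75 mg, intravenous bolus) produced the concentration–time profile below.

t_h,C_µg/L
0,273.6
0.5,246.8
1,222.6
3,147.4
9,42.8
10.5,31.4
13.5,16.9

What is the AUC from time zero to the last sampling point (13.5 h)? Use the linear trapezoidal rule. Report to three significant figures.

Trapezoidal AUC_0→13.5:
  [0→0.5]: (273.6+246.8)/2 × 0.5 = 130.1
  [0.5→1]: (246.8+222.6)/2 × 0.5 = 117.35
  [1→3]: (222.6+147.4)/2 × 2 = 370.0
  [3→9]: (147.4+42.8)/2 × 6 = 570.6
  [9→10.5]: (42.8+31.4)/2 × 1.5 = 55.65
  [10.5→13.5]: (31.4+16.9)/2 × 3 = 72.45
  Sum = 1316.15 µg/L·h

AUC = 1320 µg/L·h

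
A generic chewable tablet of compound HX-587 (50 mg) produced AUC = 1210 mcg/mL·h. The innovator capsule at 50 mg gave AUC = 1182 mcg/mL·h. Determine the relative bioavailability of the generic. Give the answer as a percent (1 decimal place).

F_rel = 102.4%

F_rel = (AUC_test/D_test) / (AUC_ref/D_ref)
      = (1210/50) / (1182/50)
      = 24.2 / 23.64 = 1.0237 = 102.37%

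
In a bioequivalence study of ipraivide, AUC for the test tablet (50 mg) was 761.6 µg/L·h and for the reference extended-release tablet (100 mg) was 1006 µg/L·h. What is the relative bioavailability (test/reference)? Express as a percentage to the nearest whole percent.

F_rel = (AUC_test/D_test) / (AUC_ref/D_ref)
      = (761.6/50) / (1006/100)
      = 15.232 / 10.06 = 1.5141 = 151.41%

F_rel = 151%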